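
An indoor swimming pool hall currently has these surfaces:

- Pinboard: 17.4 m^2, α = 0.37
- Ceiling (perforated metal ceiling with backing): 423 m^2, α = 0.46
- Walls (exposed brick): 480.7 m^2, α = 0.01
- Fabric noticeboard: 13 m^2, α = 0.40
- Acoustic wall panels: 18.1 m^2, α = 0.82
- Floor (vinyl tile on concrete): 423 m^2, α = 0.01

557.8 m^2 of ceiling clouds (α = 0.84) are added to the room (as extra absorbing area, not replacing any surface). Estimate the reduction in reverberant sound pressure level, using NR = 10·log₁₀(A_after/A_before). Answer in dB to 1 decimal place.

Equivalent absorption area: A_before = 17.4×0.37 + 423×0.46 + 480.7×0.01 + 13×0.40 + 18.1×0.82 + 423×0.01 = 230.097 m^2.
Treatment contributes 557.8·0.84 = 468.552 sabins.
New total A_after = 698.649 sabins.
NR = 10·log₁₀(698.649/230.097) = 4.8 dB.

4.8 dB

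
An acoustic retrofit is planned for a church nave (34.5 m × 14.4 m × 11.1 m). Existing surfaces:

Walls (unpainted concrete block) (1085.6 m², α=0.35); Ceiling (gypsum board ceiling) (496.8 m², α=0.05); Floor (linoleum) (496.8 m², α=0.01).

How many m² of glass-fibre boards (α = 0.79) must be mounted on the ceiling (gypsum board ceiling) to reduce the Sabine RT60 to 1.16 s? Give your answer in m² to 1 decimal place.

Equivalent absorption area: A₁ = 1085.6*0.35 + 496.8*0.05 + 496.8*0.01 = 409.768 m².
Required A₂ = 0.161·5514.48/1.16 = 765.372 sabins.
Absorption to add: 765.372 − 409.768 = 355.604 sabins.
Net gain per m²: Δα = 0.79 − 0.05 = 0.74.
Area = ΔA/Δα = 355.604/0.74 = 480.5 m².

480.5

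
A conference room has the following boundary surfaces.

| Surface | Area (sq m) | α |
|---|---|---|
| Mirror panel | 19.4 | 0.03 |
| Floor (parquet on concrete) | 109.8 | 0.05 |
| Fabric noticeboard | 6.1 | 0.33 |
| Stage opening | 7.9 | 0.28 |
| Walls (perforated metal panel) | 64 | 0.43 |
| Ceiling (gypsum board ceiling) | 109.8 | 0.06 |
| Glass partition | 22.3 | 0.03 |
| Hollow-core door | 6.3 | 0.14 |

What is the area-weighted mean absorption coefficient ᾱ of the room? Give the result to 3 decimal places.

0.133

S = Σ Sᵢ = 19.4 + 109.8 + 6.1 + 7.9 + 64 + 109.8 + 22.3 + 6.3 = 345.6 sq m.
Weighted sum Σ Sα = 45.956.
ᾱ = A/S = 0.133.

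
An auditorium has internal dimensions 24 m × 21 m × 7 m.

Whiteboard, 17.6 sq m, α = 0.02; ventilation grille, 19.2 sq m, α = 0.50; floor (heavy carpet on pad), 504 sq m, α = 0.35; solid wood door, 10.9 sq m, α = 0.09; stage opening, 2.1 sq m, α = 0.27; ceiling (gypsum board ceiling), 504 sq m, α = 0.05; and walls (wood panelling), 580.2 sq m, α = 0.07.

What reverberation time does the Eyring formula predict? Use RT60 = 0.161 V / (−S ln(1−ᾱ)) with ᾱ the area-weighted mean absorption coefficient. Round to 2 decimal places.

S = Σ Sᵢ = 1638.0 sq m.
Σ(Sᵢαᵢ) = 17.6·0.02 + 19.2·0.50 + 504·0.35 + 10.9·0.09 + 2.1·0.27 + 504·0.05 + 580.2·0.07 = 253.714.
Mean coefficient ᾱ = A/S = 0.1549.
−S·ln(1−ᾱ) = −1638.0 × ln(1 − 0.1549) = 275.676.
V = 24 × 21 × 7 = 3528 m³.
RT60 = 0.161 × 3528 / 275.676 = 2.06 s.

2.06 seconds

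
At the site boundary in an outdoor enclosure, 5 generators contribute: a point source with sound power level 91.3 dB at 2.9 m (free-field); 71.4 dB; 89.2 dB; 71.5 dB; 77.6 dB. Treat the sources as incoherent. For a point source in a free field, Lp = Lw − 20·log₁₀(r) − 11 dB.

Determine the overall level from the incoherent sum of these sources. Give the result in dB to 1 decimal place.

Source at 2.9 m: Lp = 91.3 − 20·log₁₀(2.9) − 11 = 71.1 dB.
Sum in the linear (power) domain: Σ 10^(Lᵢ/10) = 10^(71.1/10) + 10^(71.4/10) + 10^(89.2/10) + 10^(71.5/10) + 10^(77.6/10) = 9.301e+08.
Back to dB: 10·log₁₀ Σ = 89.7 dB.

89.7 dB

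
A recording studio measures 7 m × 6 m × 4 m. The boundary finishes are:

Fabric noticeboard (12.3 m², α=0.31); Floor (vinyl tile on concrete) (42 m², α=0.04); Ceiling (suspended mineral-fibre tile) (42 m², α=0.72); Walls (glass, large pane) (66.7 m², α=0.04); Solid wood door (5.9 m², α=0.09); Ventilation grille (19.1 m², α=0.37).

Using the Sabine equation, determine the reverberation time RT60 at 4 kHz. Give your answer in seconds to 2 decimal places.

A = Σ Sᵢαᵢ = 12.3×0.31 + 42×0.04 + 42×0.72 + 66.7×0.04 + 5.9×0.09 + 19.1×0.37 = 45.999 sabins.
Room volume: 168 m³.
Sabine: RT60 = 0.161 × 168 / 45.999 = 0.59 s.

0.59 s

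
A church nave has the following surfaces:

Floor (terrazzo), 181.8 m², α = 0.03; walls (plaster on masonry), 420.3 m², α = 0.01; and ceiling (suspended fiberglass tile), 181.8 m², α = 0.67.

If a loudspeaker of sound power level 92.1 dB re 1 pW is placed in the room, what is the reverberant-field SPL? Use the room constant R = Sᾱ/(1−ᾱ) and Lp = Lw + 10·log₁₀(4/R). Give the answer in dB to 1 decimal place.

Σ(Sᵢαᵢ) = 181.8×0.03 + 420.3×0.01 + 181.8×0.67 = 131.463; total area S = 783.9 m².
ᾱ = 131.463/783.9 = 0.1677; R = Sᾱ/(1−ᾱ) = 131.463/(1−0.1677) = 157.951 m².
Lp = Lw + 10 log₁₀(4/R) = 92.1 -15.96 = 76.1 dB.

76.1 dB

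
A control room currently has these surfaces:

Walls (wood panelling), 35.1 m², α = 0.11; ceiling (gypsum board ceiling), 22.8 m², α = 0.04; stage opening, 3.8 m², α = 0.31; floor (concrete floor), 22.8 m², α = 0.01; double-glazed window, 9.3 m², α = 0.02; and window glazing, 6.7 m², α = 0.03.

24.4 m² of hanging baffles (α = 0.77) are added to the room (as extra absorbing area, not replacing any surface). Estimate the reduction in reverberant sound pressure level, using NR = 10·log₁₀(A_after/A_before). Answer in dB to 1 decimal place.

5.9 dB

A_before = Σ Sᵢαᵢ = 35.1·0.11 + 22.8·0.04 + 3.8·0.31 + 22.8·0.01 + 9.3·0.02 + 6.7·0.03 = 6.566 sabins.
Treatment contributes 24.4·0.77 = 18.788 sabins.
A_after = 6.566 + 18.788 = 25.354 sabins.
Reduction = 10 log₁₀(A_after/A_before) = 10 log₁₀(3.8614) = 5.9 dB.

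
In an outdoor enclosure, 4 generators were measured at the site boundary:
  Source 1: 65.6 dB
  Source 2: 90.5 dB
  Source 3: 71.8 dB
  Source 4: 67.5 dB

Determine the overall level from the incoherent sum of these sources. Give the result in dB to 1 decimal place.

Σ 10^(Lᵢ/10) = 1.146e+09.
Back to dB: 10·log₁₀ Σ = 90.6 dB.

90.6 dB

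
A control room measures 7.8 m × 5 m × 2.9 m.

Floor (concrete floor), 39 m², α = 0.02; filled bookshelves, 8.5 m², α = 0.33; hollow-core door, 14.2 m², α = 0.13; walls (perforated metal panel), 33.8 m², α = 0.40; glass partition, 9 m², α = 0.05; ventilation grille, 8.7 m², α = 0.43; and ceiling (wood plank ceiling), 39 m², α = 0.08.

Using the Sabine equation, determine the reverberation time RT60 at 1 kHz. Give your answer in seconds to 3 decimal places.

0.693 s

Equivalent absorption area: A = 39·0.02 + 8.5·0.33 + 14.2·0.13 + 33.8·0.40 + 9·0.05 + 8.7·0.43 + 39·0.08 = 26.262 m².
V = 7.8·5·2.9 = 113.1 m³.
Sabine: RT60 = 0.161 × 113.1 / 26.262 = 0.693 s.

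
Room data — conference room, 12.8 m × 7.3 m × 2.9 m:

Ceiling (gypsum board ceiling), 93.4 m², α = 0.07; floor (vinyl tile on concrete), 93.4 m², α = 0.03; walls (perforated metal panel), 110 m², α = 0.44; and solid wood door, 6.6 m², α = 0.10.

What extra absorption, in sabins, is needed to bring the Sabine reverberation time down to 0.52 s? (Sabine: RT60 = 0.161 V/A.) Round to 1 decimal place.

Equivalent absorption area: A₁ = 93.4*0.07 + 93.4*0.03 + 110*0.44 + 6.6*0.10 = 58.400 m².
For T = 0.52 s, need A₂ = 0.161·V/T = 0.161·270.976/0.52 = 83.898 sabins.
Additional absorption ΔA = 83.898 − 58.400 = 25.5 sabins.

25.5 sabins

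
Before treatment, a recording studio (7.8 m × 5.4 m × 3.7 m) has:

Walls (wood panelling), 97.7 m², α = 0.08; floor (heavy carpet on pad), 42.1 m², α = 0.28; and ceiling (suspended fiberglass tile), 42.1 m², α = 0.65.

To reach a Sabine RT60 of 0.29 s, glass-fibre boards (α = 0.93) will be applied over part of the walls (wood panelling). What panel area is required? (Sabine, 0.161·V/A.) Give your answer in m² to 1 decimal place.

Total absorption A₁ = 97.7×0.08 + 42.1×0.28 + 42.1×0.65
  = 7.816 + 11.788 + 27.365 = 46.969 m² sabins.
V = 155.844 m³. Target absorption A₂ = 0.161 × 155.844 / 0.29 = 86.520 sabins.
ΔA needed = 86.520 − 46.969 = 39.551 sabins.
Net gain per m²: Δα = 0.93 − 0.08 = 0.85.
Area = ΔA/Δα = 39.551/0.85 = 46.5 m².

46.5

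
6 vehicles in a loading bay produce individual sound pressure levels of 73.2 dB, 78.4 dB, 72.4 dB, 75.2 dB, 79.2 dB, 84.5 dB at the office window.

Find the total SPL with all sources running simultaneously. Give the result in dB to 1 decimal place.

Sum in the linear (power) domain: Σ 10^(Lᵢ/10) = 10^(73.2/10) + 10^(78.4/10) + 10^(72.4/10) + 10^(75.2/10) + 10^(79.2/10) + 10^(84.5/10) = 5.056e+08.
Combined level = 10 log₁₀(5.056e+08) = 87.0 dB.

87.0 dB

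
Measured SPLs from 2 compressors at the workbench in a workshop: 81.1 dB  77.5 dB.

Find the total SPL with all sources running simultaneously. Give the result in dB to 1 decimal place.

82.7 dB

Σ 10^(Lᵢ/10) = 1.851e+08.
L_total = 10·log₁₀(1.851e+08) = 82.7 dB.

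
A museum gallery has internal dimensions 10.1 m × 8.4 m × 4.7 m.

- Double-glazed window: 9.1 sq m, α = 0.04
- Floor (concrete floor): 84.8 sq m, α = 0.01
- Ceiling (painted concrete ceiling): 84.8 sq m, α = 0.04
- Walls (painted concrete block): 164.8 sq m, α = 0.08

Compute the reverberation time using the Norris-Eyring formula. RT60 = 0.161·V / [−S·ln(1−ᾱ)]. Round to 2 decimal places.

3.51 s

S = Σ Sᵢ = 343.5 sq m.
Σ(Sᵢαᵢ) = 9.1×0.04 + 84.8×0.01 + 84.8×0.04 + 164.8×0.08 = 17.788.
ᾱ = 17.788 / 343.5 = 0.0518.
Eyring denominator: −S ln(1−ᾱ) = 18.271.
V = 10.1 × 8.4 × 4.7 = 398.748 m³.
T = 0.161·V/[−S·ln(1−ᾱ)] = 0.161·398.748/18.271 = 3.51 s.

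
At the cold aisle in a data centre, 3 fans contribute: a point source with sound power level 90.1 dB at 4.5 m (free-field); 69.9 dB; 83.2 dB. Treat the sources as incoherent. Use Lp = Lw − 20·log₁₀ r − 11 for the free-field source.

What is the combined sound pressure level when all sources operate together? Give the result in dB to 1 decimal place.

Source at 4.5 m: Lp = 90.1 − 20·log₁₀(4.5) − 11 = 66.0 dB.
Σ 10^(Lᵢ/10) = 2.227e+08.
Back to dB: 10·log₁₀ Σ = 83.5 dB.

83.5 dB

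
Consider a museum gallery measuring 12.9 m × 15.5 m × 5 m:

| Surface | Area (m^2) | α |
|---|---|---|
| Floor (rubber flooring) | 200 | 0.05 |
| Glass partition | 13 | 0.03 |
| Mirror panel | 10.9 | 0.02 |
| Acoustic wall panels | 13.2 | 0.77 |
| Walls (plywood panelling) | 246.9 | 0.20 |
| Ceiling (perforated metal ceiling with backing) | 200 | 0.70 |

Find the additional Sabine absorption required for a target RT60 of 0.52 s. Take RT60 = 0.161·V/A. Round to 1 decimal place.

Summing Sᵢαᵢ: 10.000 + 0.390 + 0.218 + 10.164 + 49.380 + 140.000 → A₁ = 210.152 sabins.
V = 999.75 m³. Required absorption A₂ = 0.161 × 999.75 / 0.52 = 309.538 sabins.
Additional absorption ΔA = 309.538 − 210.152 = 99.4 sabins.

99.4 sabins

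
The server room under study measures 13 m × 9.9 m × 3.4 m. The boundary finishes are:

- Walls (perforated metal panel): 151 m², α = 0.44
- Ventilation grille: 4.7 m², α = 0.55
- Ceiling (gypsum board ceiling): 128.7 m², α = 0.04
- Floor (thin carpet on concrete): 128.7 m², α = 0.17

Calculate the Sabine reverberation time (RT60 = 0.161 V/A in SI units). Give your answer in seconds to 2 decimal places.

Summing Sᵢαᵢ: 66.440 + 2.585 + 5.148 + 21.879 → A = 96.052 sabins.
Room volume: 437.58 m³.
Sabine: RT60 = 0.161 × 437.58 / 96.052 = 0.73 s.

0.73 s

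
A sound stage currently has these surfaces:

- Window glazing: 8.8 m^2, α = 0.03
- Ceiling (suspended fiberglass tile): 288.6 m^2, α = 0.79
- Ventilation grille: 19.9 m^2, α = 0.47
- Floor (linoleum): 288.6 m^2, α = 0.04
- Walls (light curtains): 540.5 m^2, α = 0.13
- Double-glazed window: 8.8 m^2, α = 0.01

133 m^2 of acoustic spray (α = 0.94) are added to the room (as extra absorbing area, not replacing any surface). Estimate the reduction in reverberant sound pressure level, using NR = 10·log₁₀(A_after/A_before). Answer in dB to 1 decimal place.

1.4 dB

Total absorption A_before = 8.8*0.03 + 288.6*0.79 + 19.9*0.47 + 288.6*0.04 + 540.5*0.13 + 8.8*0.01
  = 0.264 + 227.994 + 9.353 + 11.544 + 70.265 + 0.088 = 319.508 m^2 sabins.
Added absorption = 133 × 0.94 = 125.020 sabins.
A_after = 319.508 + 125.020 = 444.528 sabins.
Reduction = 10 log₁₀(A_after/A_before) = 10 log₁₀(1.3913) = 1.4 dB.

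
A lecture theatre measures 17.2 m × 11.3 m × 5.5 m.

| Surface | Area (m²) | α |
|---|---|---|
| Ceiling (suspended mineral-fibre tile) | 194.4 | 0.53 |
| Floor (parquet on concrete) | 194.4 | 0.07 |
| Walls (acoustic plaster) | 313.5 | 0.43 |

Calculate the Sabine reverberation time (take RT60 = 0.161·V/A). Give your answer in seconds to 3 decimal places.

Summing Sᵢαᵢ: 103.032 + 13.608 + 134.805 → A = 251.445 sabins.
Volume V = 17.2 × 11.3 × 5.5 = 1068.98 m³.
RT60 = 0.161 · V / A = 0.161 × 1068.98 / 251.445 = 0.684 s.

0.684 s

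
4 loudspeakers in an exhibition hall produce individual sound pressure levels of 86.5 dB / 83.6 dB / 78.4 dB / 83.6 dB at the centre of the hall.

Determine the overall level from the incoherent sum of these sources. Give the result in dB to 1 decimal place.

89.9 dB

Sum in the linear (power) domain: Σ 10^(Lᵢ/10) = 10^(86.5/10) + 10^(83.6/10) + 10^(78.4/10) + 10^(83.6/10) = 9.74e+08.
Back to dB: 10·log₁₀ Σ = 89.9 dB.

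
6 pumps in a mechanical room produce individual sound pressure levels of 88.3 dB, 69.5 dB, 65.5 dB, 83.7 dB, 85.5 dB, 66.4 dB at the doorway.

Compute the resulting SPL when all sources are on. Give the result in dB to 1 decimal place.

91.1 dB

Sum in the linear (power) domain: Σ 10^(Lᵢ/10) = 10^(88.3/10) + 10^(69.5/10) + 10^(65.5/10) + 10^(83.7/10) + 10^(85.5/10) + 10^(66.4/10) = 1.282e+09.
L_total = 10·log₁₀(1.282e+09) = 91.1 dB.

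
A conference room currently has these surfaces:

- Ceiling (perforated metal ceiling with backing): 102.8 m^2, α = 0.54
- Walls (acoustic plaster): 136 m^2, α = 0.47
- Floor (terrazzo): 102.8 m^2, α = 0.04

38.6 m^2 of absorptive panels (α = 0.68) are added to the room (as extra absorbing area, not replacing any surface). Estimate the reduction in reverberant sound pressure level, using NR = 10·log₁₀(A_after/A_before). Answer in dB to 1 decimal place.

0.8 dB

A_before = Σ Sᵢαᵢ = 102.8·0.54 + 136·0.47 + 102.8·0.04 = 123.544 sabins.
Added absorption = 38.6 × 0.68 = 26.248 sabins.
A_after = 123.544 + 26.248 = 149.792 sabins.
Reduction = 10 log₁₀(A_after/A_before) = 10 log₁₀(1.2125) = 0.8 dB.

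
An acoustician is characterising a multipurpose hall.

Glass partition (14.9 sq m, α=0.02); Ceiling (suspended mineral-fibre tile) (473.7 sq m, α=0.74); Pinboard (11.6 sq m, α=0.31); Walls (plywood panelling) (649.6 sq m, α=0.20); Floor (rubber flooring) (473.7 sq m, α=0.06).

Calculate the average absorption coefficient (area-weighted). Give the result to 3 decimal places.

0.316

S = Σ Sᵢ = 14.9 + 473.7 + 11.6 + 649.6 + 473.7 = 1623.5 sq m.
A = 14.9*0.02 + 473.7*0.74 + 11.6*0.31 + 649.6*0.20 + 473.7*0.06 = 512.774 sabins.
ᾱ = 512.774 / 1623.5 = 0.316.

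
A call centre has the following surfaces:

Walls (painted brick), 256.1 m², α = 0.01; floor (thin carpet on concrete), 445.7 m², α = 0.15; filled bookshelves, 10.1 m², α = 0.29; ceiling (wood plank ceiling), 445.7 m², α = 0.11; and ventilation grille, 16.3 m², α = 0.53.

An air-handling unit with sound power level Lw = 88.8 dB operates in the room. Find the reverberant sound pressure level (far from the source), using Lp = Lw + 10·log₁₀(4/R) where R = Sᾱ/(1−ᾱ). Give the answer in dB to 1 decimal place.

A = 130.011 sabins; S = 1173.9 m².
ᾱ = 130.011/1173.9 = 0.1108; R = Sᾱ/(1−ᾱ) = 130.011/(1−0.1108) = 146.211 m².
Lp = 88.8 + 10·log₁₀(4/146.211) = 88.8 + (-15.63) = 73.2 dB.

73.2 dB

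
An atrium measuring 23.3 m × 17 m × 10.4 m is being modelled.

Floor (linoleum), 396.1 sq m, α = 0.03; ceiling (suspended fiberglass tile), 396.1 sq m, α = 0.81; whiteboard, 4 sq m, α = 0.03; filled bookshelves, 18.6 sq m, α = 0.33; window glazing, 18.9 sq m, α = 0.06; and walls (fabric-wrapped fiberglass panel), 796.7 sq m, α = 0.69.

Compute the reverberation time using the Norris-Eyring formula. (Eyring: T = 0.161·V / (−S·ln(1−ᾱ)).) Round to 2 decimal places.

0.52 s

Total surface area S = 396.1 + 396.1 + 4 + 18.6 + 18.9 + 796.7 = 1630.4 sq m.
Σ(Sᵢαᵢ) = 396.1×0.03 + 396.1×0.81 + 4×0.03 + 18.6×0.33 + 18.9×0.06 + 796.7×0.69 = 889.839.
Mean coefficient ᾱ = A/S = 0.5458.
Eyring denominator: −S ln(1−ᾱ) = 1286.740.
V = 23.3 × 17 × 10.4 = 4119.44 m³.
T = 0.161·V/[−S·ln(1−ᾱ)] = 0.161·4119.44/1286.740 = 0.52 s.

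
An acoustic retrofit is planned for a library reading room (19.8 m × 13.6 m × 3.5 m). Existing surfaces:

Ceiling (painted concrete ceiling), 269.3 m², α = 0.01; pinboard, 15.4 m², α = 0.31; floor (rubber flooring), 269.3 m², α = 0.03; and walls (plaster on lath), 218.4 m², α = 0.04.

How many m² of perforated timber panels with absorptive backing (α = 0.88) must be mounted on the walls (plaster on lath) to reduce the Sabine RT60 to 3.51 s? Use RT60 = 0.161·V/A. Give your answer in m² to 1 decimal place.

22.6

Total absorption A₁ = 269.3*0.01 + 15.4*0.31 + 269.3*0.03 + 218.4*0.04
  = 2.693 + 4.774 + 8.079 + 8.736 = 24.282 m² sabins.
Required A₂ = 0.161·942.48/3.51 = 43.231 sabins.
Absorption to add: 43.231 − 24.282 = 18.949 sabins.
Each m² of panel replacing the walls (plaster on lath) adds (0.88 − 0.04) = 0.84 sabins.
Panel area = 18.949 / 0.84 = 22.6 m².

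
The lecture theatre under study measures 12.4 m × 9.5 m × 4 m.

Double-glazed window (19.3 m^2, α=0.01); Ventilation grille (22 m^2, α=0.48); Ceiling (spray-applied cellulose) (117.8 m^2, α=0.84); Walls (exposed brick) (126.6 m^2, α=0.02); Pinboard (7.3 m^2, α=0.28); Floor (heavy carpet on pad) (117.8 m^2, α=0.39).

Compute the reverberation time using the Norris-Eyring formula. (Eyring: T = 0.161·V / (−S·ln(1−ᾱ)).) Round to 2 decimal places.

0.37 sec

S = Σ Sᵢ = 410.8 m^2.
Absorption A = 19.3·0.01 + 22·0.48 + 117.8·0.84 + 126.6·0.02 + 7.3·0.28 + 117.8·0.39 = 160.223 sabins.
ᾱ = 160.223 / 410.8 = 0.3900.
−S·ln(1−ᾱ) = −410.8 × ln(1 − 0.3900) = 203.057.
V = 12.4 × 9.5 × 4 = 471.2 m³.
RT60 = 0.161 × 471.2 / 203.057 = 0.37 s.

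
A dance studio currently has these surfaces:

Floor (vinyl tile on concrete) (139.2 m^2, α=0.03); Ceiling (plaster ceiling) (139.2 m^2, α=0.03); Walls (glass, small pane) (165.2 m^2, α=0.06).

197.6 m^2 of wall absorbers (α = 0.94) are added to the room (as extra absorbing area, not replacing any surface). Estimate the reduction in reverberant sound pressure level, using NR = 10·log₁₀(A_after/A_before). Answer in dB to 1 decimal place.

10.5 dB

Total absorption A_before = 139.2×0.03 + 139.2×0.03 + 165.2×0.06
  = 4.176 + 4.176 + 9.912 = 18.264 m^2 sabins.
Added absorption = 197.6 × 0.94 = 185.744 sabins.
New total A_after = 204.008 sabins.
Reduction = 10 log₁₀(A_after/A_before) = 10 log₁₀(11.1700) = 10.5 dB.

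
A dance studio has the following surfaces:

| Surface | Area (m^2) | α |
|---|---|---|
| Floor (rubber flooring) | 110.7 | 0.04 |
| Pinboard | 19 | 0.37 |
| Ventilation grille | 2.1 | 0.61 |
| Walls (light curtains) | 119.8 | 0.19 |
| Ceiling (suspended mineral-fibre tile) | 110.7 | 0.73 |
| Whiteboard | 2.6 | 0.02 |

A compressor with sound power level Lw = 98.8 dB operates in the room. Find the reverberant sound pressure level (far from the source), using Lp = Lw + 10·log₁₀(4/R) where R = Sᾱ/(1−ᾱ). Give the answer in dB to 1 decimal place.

A = 116.364 sabins; S = 364.9 m^2.
ᾱ = 116.364/364.9 = 0.3189; R = Sᾱ/(1−ᾱ) = 116.364/(1−0.3189) = 170.847 m^2.
Lp = Lw + 10 log₁₀(4/R) = 98.8 -16.31 = 82.5 dB.

82.5 dB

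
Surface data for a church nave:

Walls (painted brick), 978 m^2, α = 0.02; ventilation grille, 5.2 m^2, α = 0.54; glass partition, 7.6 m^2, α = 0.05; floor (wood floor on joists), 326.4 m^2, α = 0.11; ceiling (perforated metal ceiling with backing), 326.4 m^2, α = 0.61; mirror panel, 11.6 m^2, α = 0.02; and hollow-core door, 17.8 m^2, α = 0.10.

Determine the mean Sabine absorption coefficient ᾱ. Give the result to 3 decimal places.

0.155

Total surface area S = 1673.0 m^2.
Weighted sum Σ Sα = 259.768.
ᾱ = A/S = 0.155.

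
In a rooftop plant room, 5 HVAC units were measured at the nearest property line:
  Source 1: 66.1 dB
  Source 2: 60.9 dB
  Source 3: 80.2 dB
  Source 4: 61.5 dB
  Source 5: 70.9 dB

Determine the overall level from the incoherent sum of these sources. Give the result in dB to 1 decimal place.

80.9 dB

Converting to relative power and adding: 10^(66.1/10) + 10^(60.9/10) + 10^(80.2/10) + 10^(61.5/10) + 10^(70.9/10) = 1.237e+08.
Combined level = 10 log₁₀(1.237e+08) = 80.9 dB.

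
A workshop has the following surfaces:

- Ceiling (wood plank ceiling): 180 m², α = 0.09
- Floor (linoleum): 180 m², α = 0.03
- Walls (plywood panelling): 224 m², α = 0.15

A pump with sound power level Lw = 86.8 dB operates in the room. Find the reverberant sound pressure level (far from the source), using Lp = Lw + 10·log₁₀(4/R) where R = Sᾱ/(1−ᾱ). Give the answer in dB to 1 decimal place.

A = 55.200 sabins; S = 584.0 m².
ᾱ = 0.0945, so room constant R = A/(1−ᾱ) = 60.961 m².
Lp = 86.8 + 10·log₁₀(4/60.961) = 86.8 + (-11.83) = 75.0 dB.

75.0 dB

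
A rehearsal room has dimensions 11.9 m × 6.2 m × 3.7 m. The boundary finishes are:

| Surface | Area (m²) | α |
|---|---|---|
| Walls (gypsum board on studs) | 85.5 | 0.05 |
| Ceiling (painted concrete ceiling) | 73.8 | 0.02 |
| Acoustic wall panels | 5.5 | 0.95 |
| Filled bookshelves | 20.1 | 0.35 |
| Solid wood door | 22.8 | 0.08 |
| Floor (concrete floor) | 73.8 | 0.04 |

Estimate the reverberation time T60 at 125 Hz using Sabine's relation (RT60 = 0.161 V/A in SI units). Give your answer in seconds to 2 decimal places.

Summing Sᵢαᵢ: 4.275 + 1.476 + 5.225 + 7.035 + 1.824 + 2.952 → A = 22.787 sabins.
Volume V = 11.9 × 6.2 × 3.7 = 272.986 m³.
T = 0.161 V/A = 0.161·272.986/22.787 = 1.93 s.

1.93 seconds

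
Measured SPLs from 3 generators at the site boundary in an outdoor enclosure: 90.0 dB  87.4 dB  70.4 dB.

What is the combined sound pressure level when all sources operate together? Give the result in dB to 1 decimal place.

Σ 10^(Lᵢ/10) = 1.561e+09.
Back to dB: 10·log₁₀ Σ = 91.9 dB.

91.9 dB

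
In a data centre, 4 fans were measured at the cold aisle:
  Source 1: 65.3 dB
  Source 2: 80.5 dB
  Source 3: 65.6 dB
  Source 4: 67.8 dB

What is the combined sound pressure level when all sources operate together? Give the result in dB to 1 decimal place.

81.0 dB

Sum in the linear (power) domain: Σ 10^(Lᵢ/10) = 10^(65.3/10) + 10^(80.5/10) + 10^(65.6/10) + 10^(67.8/10) = 1.252e+08.
Combined level = 10 log₁₀(1.252e+08) = 81.0 dB.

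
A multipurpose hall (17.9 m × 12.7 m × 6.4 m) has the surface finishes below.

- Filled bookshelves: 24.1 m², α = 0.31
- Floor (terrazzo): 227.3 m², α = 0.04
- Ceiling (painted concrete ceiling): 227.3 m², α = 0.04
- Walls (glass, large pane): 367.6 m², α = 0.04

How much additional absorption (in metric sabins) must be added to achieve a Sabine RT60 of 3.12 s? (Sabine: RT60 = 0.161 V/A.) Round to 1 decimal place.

A₁ = Σ Sᵢαᵢ = 24.1*0.31 + 227.3*0.04 + 227.3*0.04 + 367.6*0.04 = 40.359 sabins.
Target A₂ = 0.161·1454.912/3.12 = 75.077 sabins (V = 1454.912 m³).
Additional absorption ΔA = 75.077 − 40.359 = 34.7 sabins.

34.7 sabins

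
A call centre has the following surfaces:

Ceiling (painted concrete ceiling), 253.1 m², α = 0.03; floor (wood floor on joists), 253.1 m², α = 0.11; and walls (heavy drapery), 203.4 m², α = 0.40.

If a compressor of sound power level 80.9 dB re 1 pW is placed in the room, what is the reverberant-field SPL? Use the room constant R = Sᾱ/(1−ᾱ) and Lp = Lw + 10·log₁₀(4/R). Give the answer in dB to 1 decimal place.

Σ(Sᵢαᵢ) = 253.1×0.03 + 253.1×0.11 + 203.4×0.40 = 116.794; total area S = 709.6 m².
ᾱ = 0.1646, so room constant R = A/(1−ᾱ) = 139.806 m².
Lp = 80.9 + 10·log₁₀(4/139.806) = 80.9 + (-15.43) = 65.5 dB.

65.5 dB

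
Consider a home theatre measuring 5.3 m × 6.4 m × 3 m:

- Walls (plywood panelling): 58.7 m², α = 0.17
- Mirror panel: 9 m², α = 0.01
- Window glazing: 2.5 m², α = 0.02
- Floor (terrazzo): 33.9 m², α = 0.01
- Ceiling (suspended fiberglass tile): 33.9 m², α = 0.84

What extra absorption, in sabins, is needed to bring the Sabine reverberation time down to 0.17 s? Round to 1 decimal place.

Equivalent absorption area: A₁ = 58.7*0.17 + 9*0.01 + 2.5*0.02 + 33.9*0.01 + 33.9*0.84 = 38.934 m².
For T = 0.17 s, need A₂ = 0.161·V/T = 0.161·101.76/0.17 = 96.373 sabins.
ΔA = A₂ − A₁ = 96.373 − 38.934 = 57.4 sabins.

57.4 sabins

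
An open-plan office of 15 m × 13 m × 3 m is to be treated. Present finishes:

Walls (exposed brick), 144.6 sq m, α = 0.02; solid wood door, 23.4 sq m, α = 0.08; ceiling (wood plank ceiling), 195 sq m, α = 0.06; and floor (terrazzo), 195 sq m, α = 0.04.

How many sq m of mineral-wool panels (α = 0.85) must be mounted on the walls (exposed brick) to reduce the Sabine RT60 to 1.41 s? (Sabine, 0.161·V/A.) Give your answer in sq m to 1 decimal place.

A₁ = Σ Sᵢαᵢ = 144.6*0.02 + 23.4*0.08 + 195*0.06 + 195*0.04 = 24.264 sabins.
V = 585 m³. Target absorption A₂ = 0.161 × 585 / 1.41 = 66.798 sabins.
Absorption to add: 66.798 − 24.264 = 42.534 sabins.
Net gain per sq m: Δα = 0.85 − 0.02 = 0.83.
Panel area = 42.534 / 0.83 = 51.2 sq m.

51.2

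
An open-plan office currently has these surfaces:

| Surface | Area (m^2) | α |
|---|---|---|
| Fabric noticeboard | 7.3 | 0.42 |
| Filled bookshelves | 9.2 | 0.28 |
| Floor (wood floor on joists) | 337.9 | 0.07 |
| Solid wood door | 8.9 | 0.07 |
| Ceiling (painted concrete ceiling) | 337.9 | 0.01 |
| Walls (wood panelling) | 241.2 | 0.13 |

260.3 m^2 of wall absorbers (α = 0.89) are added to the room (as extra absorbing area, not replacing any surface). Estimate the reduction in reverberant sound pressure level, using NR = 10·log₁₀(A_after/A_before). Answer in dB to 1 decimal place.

A_before = Σ Sᵢαᵢ = 7.3*0.42 + 9.2*0.28 + 337.9*0.07 + 8.9*0.07 + 337.9*0.01 + 241.2*0.13 = 64.653 sabins.
Added absorption = 260.3 × 0.89 = 231.667 sabins.
New total A_after = 296.320 sabins.
NR = 10·log₁₀(296.320/64.653) = 6.6 dB.

6.6 dB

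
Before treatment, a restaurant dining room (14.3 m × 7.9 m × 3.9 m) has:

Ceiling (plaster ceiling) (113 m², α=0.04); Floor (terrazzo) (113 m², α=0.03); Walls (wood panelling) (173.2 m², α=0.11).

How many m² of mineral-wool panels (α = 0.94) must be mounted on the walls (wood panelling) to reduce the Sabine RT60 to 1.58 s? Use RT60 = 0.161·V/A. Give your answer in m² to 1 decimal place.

21.6

Equivalent absorption area: A₁ = 113×0.04 + 113×0.03 + 173.2×0.11 = 26.962 m².
V = 440.583 m³. Target absorption A₂ = 0.161 × 440.583 / 1.58 = 44.895 sabins.
Absorption to add: 44.895 − 26.962 = 17.933 sabins.
Each m² of panel replacing the walls (wood panelling) adds (0.94 − 0.11) = 0.83 sabins.
Panel area = 17.933 / 0.83 = 21.6 m².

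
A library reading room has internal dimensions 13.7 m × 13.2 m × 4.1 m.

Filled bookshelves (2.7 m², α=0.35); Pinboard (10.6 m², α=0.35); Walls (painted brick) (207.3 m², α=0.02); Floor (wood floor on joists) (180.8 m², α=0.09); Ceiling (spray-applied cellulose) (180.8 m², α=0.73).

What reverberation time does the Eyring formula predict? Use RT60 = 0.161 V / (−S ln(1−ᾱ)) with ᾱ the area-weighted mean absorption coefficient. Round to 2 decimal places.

Total surface area S = 2.7 + 10.6 + 207.3 + 180.8 + 180.8 = 582.2 m².
Absorption A = 2.7×0.35 + 10.6×0.35 + 207.3×0.02 + 180.8×0.09 + 180.8×0.73 = 157.057 sabins.
ᾱ = 157.057 / 582.2 = 0.2698.
−S·ln(1−ᾱ) = −582.2 × ln(1 − 0.2698) = 183.065.
V = 13.7 × 13.2 × 4.1 = 741.444 m³.
T = 0.161·V/[−S·ln(1−ᾱ)] = 0.161·741.444/183.065 = 0.65 s.

0.65 seconds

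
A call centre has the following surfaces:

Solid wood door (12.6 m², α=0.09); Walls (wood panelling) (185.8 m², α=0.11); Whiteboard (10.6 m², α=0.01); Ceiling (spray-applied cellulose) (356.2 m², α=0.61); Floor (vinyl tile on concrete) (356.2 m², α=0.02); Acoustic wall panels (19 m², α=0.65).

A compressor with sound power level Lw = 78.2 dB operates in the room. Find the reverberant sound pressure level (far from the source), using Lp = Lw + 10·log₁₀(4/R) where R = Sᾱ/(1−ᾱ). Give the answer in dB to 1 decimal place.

58.7 dB

Σ(Sᵢαᵢ) = 12.6·0.09 + 185.8·0.11 + 10.6·0.01 + 356.2·0.61 + 356.2·0.02 + 19·0.65 = 258.434; total area S = 940.4 m².
ᾱ = 0.2748, so room constant R = A/(1−ᾱ) = 356.362 m².
Lp = 78.2 + 10·log₁₀(4/356.362) = 78.2 + (-19.50) = 58.7 dB.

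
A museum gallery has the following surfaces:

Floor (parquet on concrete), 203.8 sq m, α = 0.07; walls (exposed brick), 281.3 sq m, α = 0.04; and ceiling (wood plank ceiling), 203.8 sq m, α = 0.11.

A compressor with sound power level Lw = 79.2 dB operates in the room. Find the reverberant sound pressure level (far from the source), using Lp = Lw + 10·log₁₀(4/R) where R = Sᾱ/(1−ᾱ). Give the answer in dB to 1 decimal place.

A = 47.936 sabins; S = 688.9 sq m.
ᾱ = 47.936/688.9 = 0.0696; R = Sᾱ/(1−ᾱ) = 47.936/(1−0.0696) = 51.522 sq m.
Lp = 79.2 + 10·log₁₀(4/51.522) = 79.2 + (-11.10) = 68.1 dB.

68.1 dB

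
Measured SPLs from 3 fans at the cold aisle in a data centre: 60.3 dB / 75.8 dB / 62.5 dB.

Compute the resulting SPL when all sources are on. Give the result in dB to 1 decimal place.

Converting to relative power and adding: 10^(60.3/10) + 10^(75.8/10) + 10^(62.5/10) = 4.087e+07.
Back to dB: 10·log₁₀ Σ = 76.1 dB.

76.1 dB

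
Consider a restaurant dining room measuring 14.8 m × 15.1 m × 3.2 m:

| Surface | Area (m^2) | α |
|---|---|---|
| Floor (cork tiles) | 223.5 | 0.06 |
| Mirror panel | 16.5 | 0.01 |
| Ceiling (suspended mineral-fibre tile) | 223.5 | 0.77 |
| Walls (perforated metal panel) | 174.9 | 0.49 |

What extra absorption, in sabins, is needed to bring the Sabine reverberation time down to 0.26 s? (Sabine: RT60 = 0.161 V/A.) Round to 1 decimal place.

Summing Sᵢαᵢ: 13.410 + 0.165 + 172.095 + 85.701 → A₁ = 271.371 sabins.
V = 715.136 m³. Required absorption A₂ = 0.161 × 715.136 / 0.26 = 442.834 sabins.
ΔA = A₂ − A₁ = 442.834 − 271.371 = 171.5 sabins.

171.5 sabins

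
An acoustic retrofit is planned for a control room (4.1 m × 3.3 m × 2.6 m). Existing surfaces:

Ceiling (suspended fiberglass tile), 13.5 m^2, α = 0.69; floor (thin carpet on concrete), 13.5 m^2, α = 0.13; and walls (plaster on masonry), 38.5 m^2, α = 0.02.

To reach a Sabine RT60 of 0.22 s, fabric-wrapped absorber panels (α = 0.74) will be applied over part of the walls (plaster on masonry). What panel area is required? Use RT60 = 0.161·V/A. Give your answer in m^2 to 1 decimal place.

19.3

Total absorption A₁ = 13.5*0.69 + 13.5*0.13 + 38.5*0.02
  = 9.315 + 1.755 + 0.770 = 11.840 m^2 sabins.
V = 35.178 m³. Target absorption A₂ = 0.161 × 35.178 / 0.22 = 25.744 sabins.
ΔA needed = 25.744 − 11.840 = 13.904 sabins.
Each m^2 of panel replacing the walls (plaster on masonry) adds (0.74 − 0.02) = 0.72 sabins.
Area = ΔA/Δα = 13.904/0.72 = 19.3 m^2.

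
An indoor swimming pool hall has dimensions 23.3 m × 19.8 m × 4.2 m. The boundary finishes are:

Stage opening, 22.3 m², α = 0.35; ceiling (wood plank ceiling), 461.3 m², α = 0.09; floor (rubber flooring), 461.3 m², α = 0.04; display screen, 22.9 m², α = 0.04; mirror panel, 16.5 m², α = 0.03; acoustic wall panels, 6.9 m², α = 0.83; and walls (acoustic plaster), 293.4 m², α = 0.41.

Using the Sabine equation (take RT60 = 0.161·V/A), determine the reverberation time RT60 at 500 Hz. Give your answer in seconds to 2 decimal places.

Total absorption A = 22.3·0.35 + 461.3·0.09 + 461.3·0.04 + 22.9·0.04 + 16.5·0.03 + 6.9·0.83 + 293.4·0.41
  = 7.805 + 41.517 + 18.452 + 0.916 + 0.495 + 5.727 + 120.294 = 195.206 m² sabins.
Volume V = 23.3 × 19.8 × 4.2 = 1937.628 m³.
T = 0.161 V/A = 0.161·1937.628/195.206 = 1.60 s.

1.60 sec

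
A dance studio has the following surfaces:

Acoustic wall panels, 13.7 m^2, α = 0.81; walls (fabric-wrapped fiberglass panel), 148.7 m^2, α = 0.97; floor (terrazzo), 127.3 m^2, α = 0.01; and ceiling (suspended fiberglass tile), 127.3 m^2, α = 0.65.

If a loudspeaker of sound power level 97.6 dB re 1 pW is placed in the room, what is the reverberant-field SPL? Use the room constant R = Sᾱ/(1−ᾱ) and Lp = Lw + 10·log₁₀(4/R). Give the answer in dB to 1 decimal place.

76.1 dB

Σ(Sᵢαᵢ) = 13.7×0.81 + 148.7×0.97 + 127.3×0.01 + 127.3×0.65 = 239.354; total area S = 417.0 m^2.
ᾱ = 0.5740, so room constant R = A/(1−ᾱ) = 561.864 m^2.
Lp = 97.6 + 10·log₁₀(4/561.864) = 97.6 + (-21.48) = 76.1 dB.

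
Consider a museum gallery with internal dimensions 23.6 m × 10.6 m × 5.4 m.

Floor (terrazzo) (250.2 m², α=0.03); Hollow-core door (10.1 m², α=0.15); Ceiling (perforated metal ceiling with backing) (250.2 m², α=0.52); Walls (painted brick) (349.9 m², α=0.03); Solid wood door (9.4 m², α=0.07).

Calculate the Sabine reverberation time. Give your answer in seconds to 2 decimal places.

1.45 seconds

Summing Sᵢαᵢ: 7.506 + 1.515 + 130.104 + 10.497 + 0.658 → A = 150.280 sabins.
Volume V = 23.6 × 10.6 × 5.4 = 1350.864 m³.
Sabine: RT60 = 0.161 × 1350.864 / 150.280 = 1.45 s.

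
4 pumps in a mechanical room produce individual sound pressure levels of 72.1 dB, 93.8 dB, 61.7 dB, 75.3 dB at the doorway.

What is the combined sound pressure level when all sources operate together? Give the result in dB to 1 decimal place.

93.9 dB

Converting to relative power and adding: 10^(72.1/10) + 10^(93.8/10) + 10^(61.7/10) + 10^(75.3/10) = 2.45e+09.
L_total = 10·log₁₀(2.45e+09) = 93.9 dB.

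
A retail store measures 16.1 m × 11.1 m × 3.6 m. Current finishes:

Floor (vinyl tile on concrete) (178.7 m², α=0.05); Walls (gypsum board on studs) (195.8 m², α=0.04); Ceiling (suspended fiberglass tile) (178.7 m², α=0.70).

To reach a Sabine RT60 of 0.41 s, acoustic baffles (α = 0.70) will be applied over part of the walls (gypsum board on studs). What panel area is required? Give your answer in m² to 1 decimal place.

167.8

Total absorption A₁ = 178.7×0.05 + 195.8×0.04 + 178.7×0.70
  = 8.935 + 7.832 + 125.090 = 141.857 m² sabins.
Required A₂ = 0.161·643.356/0.41 = 252.635 sabins.
ΔA needed = 252.635 − 141.857 = 110.778 sabins.
Each m² of panel replacing the walls (gypsum board on studs) adds (0.70 − 0.04) = 0.66 sabins.
Panel area = 110.778 / 0.66 = 167.8 m².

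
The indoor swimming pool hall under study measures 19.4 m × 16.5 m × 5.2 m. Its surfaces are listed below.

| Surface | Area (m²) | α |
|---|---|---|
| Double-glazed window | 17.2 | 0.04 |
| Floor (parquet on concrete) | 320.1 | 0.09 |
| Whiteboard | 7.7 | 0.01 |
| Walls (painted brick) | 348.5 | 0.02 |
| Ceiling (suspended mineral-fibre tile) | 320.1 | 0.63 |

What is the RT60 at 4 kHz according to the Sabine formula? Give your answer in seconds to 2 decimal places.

Equivalent absorption area: A = 17.2×0.04 + 320.1×0.09 + 7.7×0.01 + 348.5×0.02 + 320.1×0.63 = 238.207 m².
V = 19.4·16.5·5.2 = 1664.52 m³.
T = 0.161 V/A = 0.161·1664.52/238.207 = 1.13 s.

1.13 s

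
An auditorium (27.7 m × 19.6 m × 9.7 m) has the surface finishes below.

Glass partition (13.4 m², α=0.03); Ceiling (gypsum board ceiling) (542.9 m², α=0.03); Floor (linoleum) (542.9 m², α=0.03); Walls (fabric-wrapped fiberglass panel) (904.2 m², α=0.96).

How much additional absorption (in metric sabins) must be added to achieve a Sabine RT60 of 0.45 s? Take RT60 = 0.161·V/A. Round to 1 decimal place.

983.2 sabins

Equivalent absorption area: A₁ = 13.4*0.03 + 542.9*0.03 + 542.9*0.03 + 904.2*0.96 = 901.008 m².
V = 5266.324 m³. Required absorption A₂ = 0.161 × 5266.324 / 0.45 = 1884.174 sabins.
Shortfall: 1884.174 − 901.008 = 983.2 sabins.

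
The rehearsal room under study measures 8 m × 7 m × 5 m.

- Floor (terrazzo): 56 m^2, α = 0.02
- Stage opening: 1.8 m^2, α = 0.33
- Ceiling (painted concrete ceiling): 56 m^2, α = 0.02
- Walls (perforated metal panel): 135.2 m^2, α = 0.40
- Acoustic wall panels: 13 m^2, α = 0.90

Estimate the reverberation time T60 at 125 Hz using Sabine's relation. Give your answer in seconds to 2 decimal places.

A = Σ Sᵢαᵢ = 56×0.02 + 1.8×0.33 + 56×0.02 + 135.2×0.40 + 13×0.90 = 68.614 sabins.
Room volume: 280 m³.
Sabine: RT60 = 0.161 × 280 / 68.614 = 0.66 s.

0.66 s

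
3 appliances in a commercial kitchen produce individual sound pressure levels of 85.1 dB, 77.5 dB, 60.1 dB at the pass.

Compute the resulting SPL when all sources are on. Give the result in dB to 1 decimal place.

85.8 dB

Converting to relative power and adding: 10^(85.1/10) + 10^(77.5/10) + 10^(60.1/10) = 3.809e+08.
Back to dB: 10·log₁₀ Σ = 85.8 dB.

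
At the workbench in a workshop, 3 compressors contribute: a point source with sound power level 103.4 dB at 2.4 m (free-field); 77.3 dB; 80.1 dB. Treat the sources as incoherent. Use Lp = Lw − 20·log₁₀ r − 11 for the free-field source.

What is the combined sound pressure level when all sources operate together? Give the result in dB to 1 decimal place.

Source at 2.4 m: Lp = 103.4 − 20·log₁₀(2.4) − 11 = 84.8 dB.
Sum in the linear (power) domain: Σ 10^(Lᵢ/10) = 10^(84.8/10) + 10^(77.3/10) + 10^(80.1/10) = 4.58e+08.
Combined level = 10 log₁₀(4.58e+08) = 86.6 dB.

86.6 dB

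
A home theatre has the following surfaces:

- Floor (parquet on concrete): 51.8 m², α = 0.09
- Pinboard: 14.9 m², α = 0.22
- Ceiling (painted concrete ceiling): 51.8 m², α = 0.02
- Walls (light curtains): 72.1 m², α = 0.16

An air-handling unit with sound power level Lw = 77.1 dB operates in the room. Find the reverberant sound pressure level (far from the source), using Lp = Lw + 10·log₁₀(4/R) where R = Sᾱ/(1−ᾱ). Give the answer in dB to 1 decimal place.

69.5 dB

A = 20.512 sabins; S = 190.6 m².
ᾱ = 0.1076, so room constant R = A/(1−ᾱ) = 22.985 m².
Lp = 77.1 + 10·log₁₀(4/22.985) = 77.1 + (-7.59) = 69.5 dB.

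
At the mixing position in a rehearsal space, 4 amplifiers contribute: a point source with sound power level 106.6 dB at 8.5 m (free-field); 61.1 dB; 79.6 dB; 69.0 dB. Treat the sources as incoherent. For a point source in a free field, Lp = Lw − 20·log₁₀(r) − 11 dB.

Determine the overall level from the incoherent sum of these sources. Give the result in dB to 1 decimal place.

Source at 8.5 m: Lp = 106.6 − 20·log₁₀(8.5) − 11 = 77.0 dB.
Σ 10^(Lᵢ/10) = 1.506e+08.
L_total = 10·log₁₀(1.506e+08) = 81.8 dB.

81.8 dB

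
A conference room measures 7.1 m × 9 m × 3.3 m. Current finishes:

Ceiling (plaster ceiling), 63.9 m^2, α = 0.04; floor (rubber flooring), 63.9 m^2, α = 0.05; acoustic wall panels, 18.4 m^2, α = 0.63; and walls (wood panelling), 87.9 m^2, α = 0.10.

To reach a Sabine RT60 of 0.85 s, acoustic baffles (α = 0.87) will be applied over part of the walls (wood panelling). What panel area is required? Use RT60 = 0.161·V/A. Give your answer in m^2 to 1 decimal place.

A₁ = Σ Sᵢαᵢ = 63.9*0.04 + 63.9*0.05 + 18.4*0.63 + 87.9*0.10 = 26.133 sabins.
Required A₂ = 0.161·210.87/0.85 = 39.941 sabins.
ΔA needed = 39.941 − 26.133 = 13.808 sabins.
Each m^2 of panel replacing the walls (wood panelling) adds (0.87 − 0.10) = 0.77 sabins.
Panel area = 13.808 / 0.77 = 17.9 m^2.

17.9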